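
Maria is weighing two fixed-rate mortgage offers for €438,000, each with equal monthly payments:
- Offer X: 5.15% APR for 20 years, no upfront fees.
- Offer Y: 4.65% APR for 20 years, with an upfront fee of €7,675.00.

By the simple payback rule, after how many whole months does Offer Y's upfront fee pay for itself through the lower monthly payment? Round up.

64 months

Offer X: monthly rate = 5.15%/12 = 0.0042917; payment = 438,000 × 0.0042917 / (1 − (1+0.0042917)^−240) = €2,927.02.
Offer Y: monthly rate = 4.65%/12 = 0.0038750; payment = 438,000 × 0.0038750 / (1 − (1+0.0038750)^−240) = €2,806.59.
Monthly savings = €2,927.02 − €2,806.59 = €120.43.
Break-even = €7,675.00 / €120.43 = 63.73 → 64 months.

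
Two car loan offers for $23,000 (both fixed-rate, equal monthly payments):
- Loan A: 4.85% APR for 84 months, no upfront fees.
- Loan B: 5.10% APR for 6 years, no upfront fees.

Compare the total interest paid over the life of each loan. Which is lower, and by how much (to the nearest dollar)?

Loan B by $424

Loan A: monthly rate = 4.85%/12 = 0.0040417; payment = 23,000 × 0.0040417 / (1 − (1+0.0040417)^−84) = $323.46.
Total interest on Loan A = 84 × $323.46 − $23,000 = $4,170.64.
Loan B: at 5.10% the monthly rate is 0.0042500, so the payment is 23,000 × 0.0042500 / (1 − 1.0042500^−72) = $371.48.
Total interest on Loan B = 72 × $371.48 − $23,000 = $3,746.56.
Loan B is lower by $424.08.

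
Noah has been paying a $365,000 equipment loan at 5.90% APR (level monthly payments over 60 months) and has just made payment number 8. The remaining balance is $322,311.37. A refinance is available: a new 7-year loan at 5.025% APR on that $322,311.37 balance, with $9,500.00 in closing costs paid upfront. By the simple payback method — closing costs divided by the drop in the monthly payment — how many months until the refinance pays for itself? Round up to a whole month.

4 months

Current payment = 365,000 × 5.9%/12 / (1 − (1+0.0049167)^−60) = $7,039.51.
Refinanced payment = 322,311.37 × 0.0041875 / (1 − (1+0.0041875)^−84) = $4,559.31.
Monthly savings = $7,039.51 − $4,559.31 = $2,480.20.
Break-even = $9,500.00 / $2,480.20 = 3.83 → 4 months.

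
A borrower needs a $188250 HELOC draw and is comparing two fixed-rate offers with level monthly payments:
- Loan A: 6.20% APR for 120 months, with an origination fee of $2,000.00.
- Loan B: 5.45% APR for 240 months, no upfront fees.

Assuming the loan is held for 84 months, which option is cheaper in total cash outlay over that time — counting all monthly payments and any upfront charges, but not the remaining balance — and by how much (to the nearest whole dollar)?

Loan B by $70,820

Loan A: monthly rate = 6.2%/12 = 0.0051667; payment = 188,250 × 0.0051667 / (1 − (1+0.0051667)^−120) = $2,108.92.
Loan B: monthly rate = 5.45%/12 = 0.0045417; payment = 188,250 × 0.0045417 / (1 − (1+0.0045417)^−240) = $1,289.64.
Over 84 months: Loan A costs 84 × $2,108.92 + $2,000.00 = $179,149.28; Loan B costs 84 × $1,289.64 = $108,329.76.
Loan B is cheaper by $179,149.28 − $108,329.76 = $70,819.52.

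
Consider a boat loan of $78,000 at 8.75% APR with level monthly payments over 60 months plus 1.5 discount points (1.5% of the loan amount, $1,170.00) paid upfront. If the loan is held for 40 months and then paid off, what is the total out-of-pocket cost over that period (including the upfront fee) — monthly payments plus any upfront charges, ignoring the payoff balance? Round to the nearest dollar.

At 8.75% the monthly rate is 0.0072917, so the payment is 78,000 × 0.0072917 / (1 − 1.0072917^−60) = $1,609.70.
Total outlay = 40 × $1,609.70 + $1,170.00 = $65,558.00.

$65,558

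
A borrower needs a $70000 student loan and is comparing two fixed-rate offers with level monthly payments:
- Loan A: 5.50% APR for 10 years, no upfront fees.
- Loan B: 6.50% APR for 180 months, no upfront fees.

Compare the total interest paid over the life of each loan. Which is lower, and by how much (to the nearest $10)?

Loan A by $18,600

Loan A: monthly rate = 5.5%/12 = 0.0045833; payment = 70,000 × 0.0045833 / (1 − (1+0.0045833)^−120) = $759.68.
Total interest on Loan A = 120 × $759.68 − $70,000 = $21,161.60.
Loan B: monthly rate = 6.5%/12 = 0.0054167; payment = 70,000 × 0.0054167 / (1 − (1+0.0054167)^−180) = $609.78.
Total interest on Loan B = 180 × $609.78 − $70,000 = $39,760.40.
Loan A is lower by $18,598.80.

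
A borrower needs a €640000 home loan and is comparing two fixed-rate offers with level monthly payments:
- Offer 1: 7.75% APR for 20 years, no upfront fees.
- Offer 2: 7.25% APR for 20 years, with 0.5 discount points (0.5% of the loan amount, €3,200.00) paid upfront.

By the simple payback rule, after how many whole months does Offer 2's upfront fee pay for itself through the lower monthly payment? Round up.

17 months

Offer 1: monthly rate = 7.75%/12 = 0.0064583; payment = 640,000 × 0.0064583 / (1 − (1+0.0064583)^−240) = €5,254.07.
Offer 2: monthly rate = 7.25%/12 = 0.0060417; payment = 640,000 × 0.0060417 / (1 − (1+0.0060417)^−240) = €5,058.41.
Monthly savings = €5,254.07 − €5,058.41 = €195.66.
Break-even = €3,200.00 / €195.66 = 16.35 → 17 months.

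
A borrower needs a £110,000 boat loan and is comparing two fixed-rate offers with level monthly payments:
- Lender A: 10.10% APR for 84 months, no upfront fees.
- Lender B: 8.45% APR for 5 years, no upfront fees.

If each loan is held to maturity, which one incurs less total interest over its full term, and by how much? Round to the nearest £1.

Lender B by £18,623

Lender A: monthly rate = 10.1%/12 = 0.0084167; payment = 110,000 × 0.0084167 / (1 − (1+0.0084167)^−84) = £1,831.82.
Total interest on Lender A = 84 × £1,831.82 − £110,000 = £43,872.88.
Lender B: monthly rate = 8.45%/12 = 0.0070417; payment = 110,000 × 0.0070417 / (1 − (1+0.0070417)^−60) = £2,254.17.
Total interest on Lender B = 60 × £2,254.17 − £110,000 = £25,250.20.
Lender B is lower by £18,622.68.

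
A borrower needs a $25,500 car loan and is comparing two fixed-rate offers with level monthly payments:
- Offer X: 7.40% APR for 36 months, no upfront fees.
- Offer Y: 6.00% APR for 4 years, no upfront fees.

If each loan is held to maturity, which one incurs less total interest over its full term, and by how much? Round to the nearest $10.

Offer X: monthly rate = 7.4%/12 = 0.0061667; payment = 25,500 × 0.0061667 / (1 − (1+0.0061667)^−36) = $792.04.
Total interest on Offer X = 36 × $792.04 − $25,500 = $3,013.44.
Offer Y: at 6.00% the monthly rate is 0.0050000, so the payment is 25,500 × 0.0050000 / (1 − 1.0050000^−48) = $598.87.
Total interest on Offer Y = 48 × $598.87 − $25,500 = $3,245.76.
Offer X is lower by $232.32.

Offer X by $230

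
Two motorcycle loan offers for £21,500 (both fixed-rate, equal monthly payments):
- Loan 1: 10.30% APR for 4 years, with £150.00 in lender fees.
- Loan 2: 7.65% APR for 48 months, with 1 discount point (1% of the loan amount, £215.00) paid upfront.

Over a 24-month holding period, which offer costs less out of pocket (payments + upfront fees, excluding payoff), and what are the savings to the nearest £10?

Loan 2 by £580

Loan 1: monthly rate = 10.3%/12 = 0.0085833; payment = 21,500 × 0.0085833 / (1 − (1+0.0085833)^−48) = £548.40.
Loan 2: monthly rate = 7.65%/12 = 0.0063750; payment = 21,500 × 0.0063750 / (1 − (1+0.0063750)^−48) = £521.35.
Over 24 months: Loan 1 costs 24 × £548.40 + £150.00 = £13,311.60; Loan 2 costs 24 × £521.35 + £215.00 = £12,727.40.
Loan 2 is cheaper by £13,311.60 − £12,727.40 = £584.20.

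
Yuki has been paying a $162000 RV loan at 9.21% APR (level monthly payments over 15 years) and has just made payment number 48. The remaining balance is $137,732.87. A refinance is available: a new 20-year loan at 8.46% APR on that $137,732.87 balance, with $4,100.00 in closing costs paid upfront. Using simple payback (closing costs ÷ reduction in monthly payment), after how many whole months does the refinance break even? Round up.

9 months

Current payment = 162,000 × 9.21%/12 / (1 − (1+0.0076750)^−180) = $1,663.41.
Refinanced payment = 137,732.87 × 0.0070500 / (1 − (1+0.0070500)^−240) = $1,191.79.
Monthly savings = $1,663.41 − $1,191.79 = $471.62.
Break-even = $4,100.00 / $471.62 = 8.69 → 9 months.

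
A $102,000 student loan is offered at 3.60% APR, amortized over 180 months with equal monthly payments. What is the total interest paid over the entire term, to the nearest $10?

At 3.60% the monthly rate is 0.0030000, so the payment is 102,000 × 0.0030000 / (1 − 1.0030000^−180) = $734.20.
Total paid = 180 × $734.20 = $132,156.00; interest = $132,156.00 − $102,000 = $30,156.00.

$30,160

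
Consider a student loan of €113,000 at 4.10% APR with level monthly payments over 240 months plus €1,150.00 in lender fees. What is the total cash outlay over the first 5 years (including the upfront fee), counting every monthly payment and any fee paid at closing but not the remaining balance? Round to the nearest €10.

€42,590

Monthly rate = 4.1%/12 = 0.0034167; payment = 113,000 × 0.0034167 / (1 − (1+0.0034167)^−240) = €690.73.
Total outlay = 60 × €690.73 + €1,150.00 = €42,593.80.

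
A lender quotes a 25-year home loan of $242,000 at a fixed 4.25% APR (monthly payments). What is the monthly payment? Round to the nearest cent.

Monthly rate = 4.25%/12 = 0.0035417; payment = 242,000 × 0.0035417 / (1 − (1+0.0035417)^−300) = $1,311.01.

$1,311.01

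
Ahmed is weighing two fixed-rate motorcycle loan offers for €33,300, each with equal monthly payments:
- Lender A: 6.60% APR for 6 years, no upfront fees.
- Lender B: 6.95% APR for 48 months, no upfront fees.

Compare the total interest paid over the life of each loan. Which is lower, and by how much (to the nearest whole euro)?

Lender A: monthly rate = 6.6%/12 = 0.0055000; payment = 33,300 × 0.0055000 / (1 − (1+0.0055000)^−72) = €561.36.
Total interest on Lender A = 72 × €561.36 − €33,300 = €7,117.92.
Lender B: at 6.95% the monthly rate is 0.0057917, so the payment is 33,300 × 0.0057917 / (1 − 1.0057917^−48) = €796.64.
Total interest on Lender B = 48 × €796.64 − €33,300 = €4,938.72.
Lender B is lower by €2,179.20.

Lender B by €2,179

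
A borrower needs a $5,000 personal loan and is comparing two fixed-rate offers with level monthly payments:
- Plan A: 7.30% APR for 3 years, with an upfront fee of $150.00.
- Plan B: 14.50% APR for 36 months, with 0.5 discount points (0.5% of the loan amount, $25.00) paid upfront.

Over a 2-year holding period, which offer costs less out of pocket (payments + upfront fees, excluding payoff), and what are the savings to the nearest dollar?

Plan A by $284

Plan A: at 7.30% the monthly rate is 0.0060833, so the payment is 5,000 × 0.0060833 / (1 − 1.0060833^−36) = $155.07.
Plan B: monthly rate = 14.5%/12 = 0.0120833; payment = 5,000 × 0.0120833 / (1 − (1+0.0120833)^−36) = $172.10.
Over 24 months: Plan A costs 24 × $155.07 + $150.00 = $3,871.68; Plan B costs 24 × $172.10 + $25.00 = $4,155.40.
Plan A is cheaper by $4,155.40 − $3,871.68 = $283.72.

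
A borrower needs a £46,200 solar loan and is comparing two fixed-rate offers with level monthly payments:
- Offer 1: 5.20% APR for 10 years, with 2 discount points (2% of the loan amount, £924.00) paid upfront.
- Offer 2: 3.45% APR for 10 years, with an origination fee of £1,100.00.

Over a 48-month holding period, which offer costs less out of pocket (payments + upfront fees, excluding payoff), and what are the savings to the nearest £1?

Offer 2 by £1,685

Offer 1: at 5.20% the monthly rate is 0.0043333, so the payment is 46,200 × 0.0043333 / (1 − 1.0043333^−120) = £494.55.
Offer 2: monthly rate = 3.45%/12 = 0.0028750; payment = 46,200 × 0.0028750 / (1 − (1+0.0028750)^−120) = £455.77.
Over 48 months: Offer 1 costs 48 × £494.55 + £924.00 = £24,662.40; Offer 2 costs 48 × £455.77 + £1,100.00 = £22,976.96.
Offer 2 is cheaper by £24,662.40 − £22,976.96 = £1,685.44.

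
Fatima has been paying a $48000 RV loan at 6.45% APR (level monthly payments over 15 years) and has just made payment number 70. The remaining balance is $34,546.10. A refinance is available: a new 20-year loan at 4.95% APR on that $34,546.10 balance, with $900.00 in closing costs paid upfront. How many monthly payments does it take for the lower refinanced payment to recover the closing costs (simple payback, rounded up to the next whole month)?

5 months

Current payment = 48,000 × 6.45%/12 / (1 − (1+0.0053750)^−180) = $416.81.
Refinanced payment = 34,546.10 × 0.0041250 / (1 − (1+0.0041250)^−240) = $227.04.
Monthly savings = $416.81 − $227.04 = $189.77.
Break-even = $900.00 / $189.77 = 4.74 → 5 months.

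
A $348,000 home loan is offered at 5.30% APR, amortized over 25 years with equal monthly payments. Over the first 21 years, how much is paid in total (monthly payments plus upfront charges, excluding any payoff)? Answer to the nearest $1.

$528,106

Monthly rate = 5.3%/12 = 0.0044167; payment = 348,000 × 0.0044167 / (1 − (1+0.0044167)^−300) = $2,095.66.
Total outlay = 252 × $2,095.66 = $528,106.32.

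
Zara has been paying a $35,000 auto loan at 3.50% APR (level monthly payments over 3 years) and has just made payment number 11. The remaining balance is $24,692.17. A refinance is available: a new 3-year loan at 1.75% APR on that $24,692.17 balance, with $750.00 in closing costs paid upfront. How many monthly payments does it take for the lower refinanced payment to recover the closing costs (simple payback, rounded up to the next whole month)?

3 months

Current payment = 35,000 × 3.5%/12 / (1 − (1+0.0029167)^−36) = $1,025.57.
Refinanced payment = 24,692.17 × 0.0014583 / (1 − (1+0.0014583)^−36) = $704.56.
Monthly savings = $1,025.57 − $704.56 = $321.01.
Break-even = $750.00 / $321.01 = 2.34 → 3 months.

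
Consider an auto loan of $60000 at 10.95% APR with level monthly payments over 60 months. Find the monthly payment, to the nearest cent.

$1,303.05

Monthly rate = 10.95%/12 = 0.0091250; payment = 60,000 × 0.0091250 / (1 − (1+0.0091250)^−60) = $1,303.05.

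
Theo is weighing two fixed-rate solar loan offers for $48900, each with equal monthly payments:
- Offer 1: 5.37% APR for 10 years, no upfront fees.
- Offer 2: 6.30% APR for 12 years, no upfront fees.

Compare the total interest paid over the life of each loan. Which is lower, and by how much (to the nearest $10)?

Offer 1: monthly rate = 5.37%/12 = 0.0044750; payment = 48,900 × 0.0044750 / (1 − (1+0.0044750)^−120) = $527.55.
Total interest on Offer 1 = 120 × $527.55 − $48,900 = $14,406.00.
Offer 2: monthly rate = 6.3%/12 = 0.0052500; payment = 48,900 × 0.0052500 / (1 − (1+0.0052500)^−144) = $484.82.
Total interest on Offer 2 = 144 × $484.82 − $48,900 = $20,914.08.
Offer 1 is lower by $6,508.08.

Offer 1 by $6,510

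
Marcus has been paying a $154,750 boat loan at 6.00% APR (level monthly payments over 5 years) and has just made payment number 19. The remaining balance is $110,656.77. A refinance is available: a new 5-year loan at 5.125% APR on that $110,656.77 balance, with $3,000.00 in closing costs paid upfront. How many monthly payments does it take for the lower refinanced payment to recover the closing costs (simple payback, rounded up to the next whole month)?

4 months

Current payment = 154,750 × 6%/12 / (1 − (1+0.0050000)^−60) = $2,991.75.
Refinanced payment = 110,656.77 × 0.0042708 / (1 − (1+0.0042708)^−60) = $2,094.57.
Monthly savings = $2,991.75 − $2,094.57 = $897.18.
Break-even = $3,000.00 / $897.18 = 3.34 → 4 months.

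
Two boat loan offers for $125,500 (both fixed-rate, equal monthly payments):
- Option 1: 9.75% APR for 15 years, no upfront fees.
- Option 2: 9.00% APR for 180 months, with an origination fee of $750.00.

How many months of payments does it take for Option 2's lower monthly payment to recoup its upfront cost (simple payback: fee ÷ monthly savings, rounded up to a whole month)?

14 months

Option 1: at 9.75% the monthly rate is 0.0081250, so the payment is 125,500 × 0.0081250 / (1 − 1.0081250^−180) = $1,329.50.
Option 2: monthly rate = 9%/12 = 0.0075000; payment = 125,500 × 0.0075000 / (1 − (1+0.0075000)^−180) = $1,272.90.
Monthly savings = $1,329.50 − $1,272.90 = $56.60.
Break-even = $750.00 / $56.60 = 13.25 → 14 months.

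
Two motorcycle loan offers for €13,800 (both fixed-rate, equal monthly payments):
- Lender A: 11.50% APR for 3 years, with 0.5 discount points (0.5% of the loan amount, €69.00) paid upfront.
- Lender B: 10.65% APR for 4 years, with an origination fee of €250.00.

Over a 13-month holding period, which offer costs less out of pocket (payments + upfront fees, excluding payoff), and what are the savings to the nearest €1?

Lender B by €1,129

Lender A: at 11.50% the monthly rate is 0.0095833, so the payment is 13,800 × 0.0095833 / (1 − 1.0095833^−36) = €455.07.
Lender B: monthly rate = 10.65%/12 = 0.0088750; payment = 13,800 × 0.0088750 / (1 − (1+0.0088750)^−48) = €354.33.
Over 13 months: Lender A costs 13 × €455.07 + €69.00 = €5,984.91; Lender B costs 13 × €354.33 + €250.00 = €4,856.29.
Lender B is cheaper by €5,984.91 − €4,856.29 = €1,128.62.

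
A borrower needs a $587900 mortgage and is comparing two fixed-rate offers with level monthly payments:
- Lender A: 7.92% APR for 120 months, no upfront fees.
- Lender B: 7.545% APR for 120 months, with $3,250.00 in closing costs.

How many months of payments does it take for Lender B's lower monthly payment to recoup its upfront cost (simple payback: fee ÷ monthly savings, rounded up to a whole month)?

Lender A: monthly rate = 7.92%/12 = 0.0066000; payment = 587,900 × 0.0066000 / (1 − (1+0.0066000)^−120) = $7,108.02.
Lender B: monthly rate = 7.545%/12 = 0.0062875; payment = 587,900 × 0.0062875 / (1 − (1+0.0062875)^−120) = $6,992.29.
Monthly savings = $7,108.02 − $6,992.29 = $115.73.
Break-even = $3,250.00 / $115.73 = 28.08 → 29 months.

29 months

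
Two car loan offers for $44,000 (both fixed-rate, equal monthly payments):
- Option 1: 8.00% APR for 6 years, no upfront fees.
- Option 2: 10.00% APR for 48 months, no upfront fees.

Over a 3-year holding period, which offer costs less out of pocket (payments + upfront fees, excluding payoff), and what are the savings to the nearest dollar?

Option 1: at 8.00% the monthly rate is 0.0066667, so the payment is 44,000 × 0.0066667 / (1 − 1.0066667^−72) = $771.46.
Option 2: at 10.00% the monthly rate is 0.0083333, so the payment is 44,000 × 0.0083333 / (1 − 1.0083333^−48) = $1,115.95.
Over 36 months: Option 1 costs 36 × $771.46 = $27,772.56; Option 2 costs 36 × $1,115.95 = $40,174.20.
Option 1 is cheaper by $40,174.20 − $27,772.56 = $12,401.64.

Option 1 by $12,402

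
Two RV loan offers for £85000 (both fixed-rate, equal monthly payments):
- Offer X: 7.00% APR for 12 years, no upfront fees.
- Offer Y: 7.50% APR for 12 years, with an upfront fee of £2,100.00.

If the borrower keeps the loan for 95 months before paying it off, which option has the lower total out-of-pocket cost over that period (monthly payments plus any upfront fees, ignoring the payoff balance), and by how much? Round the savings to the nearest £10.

Offer X by £4,270

Offer X: monthly rate = 7%/12 = 0.0058333; payment = 85,000 × 0.0058333 / (1 − (1+0.0058333)^−144) = £874.12.
Offer Y: at 7.50% the monthly rate is 0.0062500, so the payment is 85,000 × 0.0062500 / (1 − 1.0062500^−144) = £896.94.
Over 95 months: Offer X costs 95 × £874.12 = £83,041.40; Offer Y costs 95 × £896.94 + £2,100.00 = £87,309.30.
Offer X is cheaper by £87,309.30 − £83,041.40 = £4,267.90.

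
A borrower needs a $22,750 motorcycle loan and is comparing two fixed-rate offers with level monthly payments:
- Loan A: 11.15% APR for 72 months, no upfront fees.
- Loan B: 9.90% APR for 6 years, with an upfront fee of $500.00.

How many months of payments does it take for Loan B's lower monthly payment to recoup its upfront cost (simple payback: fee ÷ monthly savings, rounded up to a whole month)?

Loan A: at 11.15% the monthly rate is 0.0092917, so the payment is 22,750 × 0.0092917 / (1 − 1.0092917^−72) = $434.78.
Loan B: at 9.90% the monthly rate is 0.0082500, so the payment is 22,750 × 0.0082500 / (1 − 1.0082500^−72) = $420.32.
Monthly savings = $434.78 − $420.32 = $14.46.
Break-even = $500.00 / $14.46 = 34.58 → 35 months.

35 months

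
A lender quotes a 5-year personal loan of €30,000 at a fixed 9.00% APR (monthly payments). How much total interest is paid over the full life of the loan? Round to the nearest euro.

€7,365

At 9.00% the monthly rate is 0.0075000, so the payment is 30,000 × 0.0075000 / (1 − 1.0075000^−60) = €622.75.
Total paid = 60 × €622.75 = €37,365.00; interest = €37,365.00 − €30,000 = €7,365.00.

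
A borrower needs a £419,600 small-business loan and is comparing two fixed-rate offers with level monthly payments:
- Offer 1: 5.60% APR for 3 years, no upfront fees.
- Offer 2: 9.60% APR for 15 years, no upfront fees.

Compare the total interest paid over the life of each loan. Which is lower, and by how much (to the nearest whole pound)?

Offer 1 by £336,437

Offer 1: monthly rate = 5.6%/12 = 0.0046667; payment = 419,600 × 0.0046667 / (1 − (1+0.0046667)^−36) = £12,689.13.
Total interest on Offer 1 = 36 × £12,689.13 − £419,600 = £37,208.68.
Offer 2: at 9.60% the monthly rate is 0.0080000, so the payment is 419,600 × 0.0080000 / (1 − 1.0080000^−180) = £4,406.92.
Total interest on Offer 2 = 180 × £4,406.92 − £419,600 = £373,645.60.
Offer 1 is lower by £336,436.92.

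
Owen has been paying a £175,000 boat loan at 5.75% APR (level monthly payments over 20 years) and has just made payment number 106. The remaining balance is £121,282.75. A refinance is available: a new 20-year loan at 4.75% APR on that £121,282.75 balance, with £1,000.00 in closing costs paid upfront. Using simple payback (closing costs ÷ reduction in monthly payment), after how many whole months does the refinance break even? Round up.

Current payment = 175,000 × 5.75%/12 / (1 − (1+0.0047917)^−240) = £1,228.65.
Refinanced payment = 121,282.75 × 0.0039583 / (1 − (1+0.0039583)^−240) = £783.76.
Monthly savings = £1,228.65 − £783.76 = £444.89.
Break-even = £1,000.00 / £444.89 = 2.25 → 3 months.

3 months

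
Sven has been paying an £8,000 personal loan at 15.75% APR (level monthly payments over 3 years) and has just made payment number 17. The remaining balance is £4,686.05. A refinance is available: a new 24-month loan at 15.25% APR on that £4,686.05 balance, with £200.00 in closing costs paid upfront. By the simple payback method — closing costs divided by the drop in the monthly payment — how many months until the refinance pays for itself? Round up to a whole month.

4 months

Current payment = 8,000 × 15.75%/12 / (1 − (1+0.0131250)^−36) = £280.27.
Refinanced payment = 4,686.05 × 0.0127083 / (1 − (1+0.0127083)^−24) = £227.77.
Monthly savings = £280.27 − £227.77 = £52.50.
Break-even = £200.00 / £52.50 = 3.81 → 4 months.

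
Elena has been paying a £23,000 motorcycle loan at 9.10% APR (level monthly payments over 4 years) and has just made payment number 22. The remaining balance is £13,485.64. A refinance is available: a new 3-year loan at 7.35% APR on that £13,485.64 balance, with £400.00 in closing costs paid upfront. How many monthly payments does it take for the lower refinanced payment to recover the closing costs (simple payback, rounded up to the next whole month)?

Current payment = 23,000 × 9.1%/12 / (1 − (1+0.0075833)^−48) = £573.45.
Refinanced payment = 13,485.64 × 0.0061250 / (1 − (1+0.0061250)^−36) = £418.56.
Monthly savings = £573.45 − £418.56 = £154.89.
Break-even = £400.00 / £154.89 = 2.58 → 3 months.

3 months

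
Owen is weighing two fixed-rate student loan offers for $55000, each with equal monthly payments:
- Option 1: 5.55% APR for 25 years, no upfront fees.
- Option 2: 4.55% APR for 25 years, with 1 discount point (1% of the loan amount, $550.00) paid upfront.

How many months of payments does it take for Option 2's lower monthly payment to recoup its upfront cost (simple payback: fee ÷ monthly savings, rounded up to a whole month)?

Option 1: monthly rate = 5.55%/12 = 0.0046250; payment = 55,000 × 0.0046250 / (1 − (1+0.0046250)^−300) = $339.39.
Option 2: at 4.55% the monthly rate is 0.0037917, so the payment is 55,000 × 0.0037917 / (1 − 1.0037917^−300) = $307.27.
Monthly savings = $339.39 − $307.27 = $32.12.
Break-even = $550.00 / $32.12 = 17.12 → 18 months.

18 months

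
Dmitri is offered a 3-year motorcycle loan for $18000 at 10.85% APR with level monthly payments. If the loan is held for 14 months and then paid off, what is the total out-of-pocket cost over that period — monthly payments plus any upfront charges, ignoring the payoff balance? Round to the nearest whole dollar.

Monthly rate = 10.85%/12 = 0.0090417; payment = 18,000 × 0.0090417 / (1 − (1+0.0090417)^−36) = $588.02.
Total outlay = 14 × $588.02 = $8,232.28.

$8,232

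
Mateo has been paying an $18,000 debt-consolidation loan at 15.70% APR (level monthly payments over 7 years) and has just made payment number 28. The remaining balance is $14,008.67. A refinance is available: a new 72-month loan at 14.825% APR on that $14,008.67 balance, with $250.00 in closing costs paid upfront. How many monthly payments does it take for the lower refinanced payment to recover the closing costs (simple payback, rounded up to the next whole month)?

5 months

Current payment = 18,000 × 15.7%/12 / (1 − (1+0.0130833)^−84) = $354.45.
Refinanced payment = 14,008.67 × 0.0123542 / (1 − (1+0.0123542)^−72) = $294.88.
Monthly savings = $354.45 − $294.88 = $59.57.
Break-even = $250.00 / $59.57 = 4.20 → 5 months.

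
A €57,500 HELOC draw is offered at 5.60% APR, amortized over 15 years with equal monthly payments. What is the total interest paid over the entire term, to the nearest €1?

Monthly rate = 5.6%/12 = 0.0046667; payment = 57,500 × 0.0046667 / (1 − (1+0.0046667)^−180) = €472.88.
Total paid = 180 × €472.88 = €85,118.40; interest = €85,118.40 − €57,500 = €27,618.40.

€27,618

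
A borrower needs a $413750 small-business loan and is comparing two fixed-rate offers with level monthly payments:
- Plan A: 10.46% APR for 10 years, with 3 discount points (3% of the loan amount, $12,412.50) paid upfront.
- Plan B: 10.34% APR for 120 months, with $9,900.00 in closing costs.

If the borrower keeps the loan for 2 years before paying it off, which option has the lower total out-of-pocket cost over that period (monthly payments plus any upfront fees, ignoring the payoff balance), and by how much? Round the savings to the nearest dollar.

Plan A: monthly rate = 10.46%/12 = 0.0087167; payment = 413,750 × 0.0087167 / (1 − (1+0.0087167)^−120) = $5,573.67.
Plan B: monthly rate = 10.34%/12 = 0.0086167; payment = 413,750 × 0.0086167 / (1 − (1+0.0086167)^−120) = $5,545.93.
Over 24 months: Plan A costs 24 × $5,573.67 + $12,412.50 = $146,180.58; Plan B costs 24 × $5,545.93 + $9,900.00 = $143,002.32.
Plan B is cheaper by $146,180.58 − $143,002.32 = $3,178.26.

Plan B by $3,178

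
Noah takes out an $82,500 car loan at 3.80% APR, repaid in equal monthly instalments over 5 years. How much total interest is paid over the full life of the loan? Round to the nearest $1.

$8,216

Monthly rate = 3.8%/12 = 0.0031667; payment = 82,500 × 0.0031667 / (1 − (1+0.0031667)^−60) = $1,511.93.
Total paid = 60 × $1,511.93 = $90,715.80; interest = $90,715.80 − $82,500 = $8,215.80.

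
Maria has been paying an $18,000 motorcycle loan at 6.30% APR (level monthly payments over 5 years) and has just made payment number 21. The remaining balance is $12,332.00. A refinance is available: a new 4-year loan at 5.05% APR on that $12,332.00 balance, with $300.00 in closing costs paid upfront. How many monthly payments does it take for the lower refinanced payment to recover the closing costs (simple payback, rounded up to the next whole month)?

Current payment = 18,000 × 6.3%/12 / (1 − (1+0.0052500)^−60) = $350.51.
Refinanced payment = 12,332.00 × 0.0042083 / (1 − (1+0.0042083)^−48) = $284.28.
Monthly savings = $350.51 − $284.28 = $66.23.
Break-even = $300.00 / $66.23 = 4.53 → 5 months.

5 months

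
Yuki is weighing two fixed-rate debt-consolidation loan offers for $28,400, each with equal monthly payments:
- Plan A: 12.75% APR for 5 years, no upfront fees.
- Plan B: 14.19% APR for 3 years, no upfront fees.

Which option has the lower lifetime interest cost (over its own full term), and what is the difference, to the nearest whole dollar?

Plan B by $3,516

Plan A: monthly rate = 12.75%/12 = 0.0106250; payment = 28,400 × 0.0106250 / (1 − (1+0.0106250)^−60) = $642.56.
Total interest on Plan A = 60 × $642.56 − $28,400 = $10,153.60.
Plan B: at 14.19% the monthly rate is 0.0118250, so the payment is 28,400 × 0.0118250 / (1 − 1.0118250^−36) = $973.27.
Total interest on Plan B = 36 × $973.27 − $28,400 = $6,637.72.
Plan B is lower by $3,515.88.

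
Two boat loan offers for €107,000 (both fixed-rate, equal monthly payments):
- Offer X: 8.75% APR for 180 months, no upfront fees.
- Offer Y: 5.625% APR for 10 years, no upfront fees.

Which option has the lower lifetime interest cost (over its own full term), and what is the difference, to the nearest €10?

Offer X: monthly rate = 8.75%/12 = 0.0072917; payment = 107,000 × 0.0072917 / (1 − (1+0.0072917)^−180) = €1,069.41.
Total interest on Offer X = 180 × €1,069.41 − €107,000 = €85,493.80.
Offer Y: monthly rate = 5.625%/12 = 0.0046875; payment = 107,000 × 0.0046875 / (1 − (1+0.0046875)^−120) = €1,167.87.
Total interest on Offer Y = 120 × €1,167.87 − €107,000 = €33,144.40.
Offer Y is lower by €52,349.40.

Offer Y by €52,350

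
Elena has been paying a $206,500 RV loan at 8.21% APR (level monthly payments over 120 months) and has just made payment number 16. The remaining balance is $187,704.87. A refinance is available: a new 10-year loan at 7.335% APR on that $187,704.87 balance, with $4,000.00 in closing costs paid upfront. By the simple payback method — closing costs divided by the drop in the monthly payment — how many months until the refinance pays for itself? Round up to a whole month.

Current payment = 206,500 × 8.21%/12 / (1 − (1+0.0068417)^−120) = $2,528.39.
Refinanced payment = 187,704.87 × 0.0061125 / (1 − (1+0.0061125)^−120) = $2,211.96.
Monthly savings = $2,528.39 − $2,211.96 = $316.43.
Break-even = $4,000.00 / $316.43 = 12.64 → 13 months.

13 months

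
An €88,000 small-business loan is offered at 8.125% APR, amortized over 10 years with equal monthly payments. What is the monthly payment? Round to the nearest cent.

At 8.125% the monthly rate is 0.0067708, so the payment is 88,000 × 0.0067708 / (1 − 1.0067708^−120) = €1,073.50.

€1,073.50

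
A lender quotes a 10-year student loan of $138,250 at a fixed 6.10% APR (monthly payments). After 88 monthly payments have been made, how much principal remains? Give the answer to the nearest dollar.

$45,428

With monthly rate i = 6.1%/12 = 0.0050833, the balance after k of n payments is P · [(1+i)^n − (1+i)^k] / [(1+i)^n − 1].
(1+0.0050833)^120 = 1.83758979 and (1+0.0050833)^88 = 1.56236422, so the balance is 138,250 × (1.83758979 − 1.56236422) / (1.83758979 − 1) = $45,427.89.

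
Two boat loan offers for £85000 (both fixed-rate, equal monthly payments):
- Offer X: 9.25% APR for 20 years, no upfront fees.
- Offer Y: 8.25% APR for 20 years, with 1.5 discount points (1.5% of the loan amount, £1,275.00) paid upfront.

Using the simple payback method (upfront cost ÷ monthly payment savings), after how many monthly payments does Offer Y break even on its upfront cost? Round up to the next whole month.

24 months

Offer X: at 9.25% the monthly rate is 0.0077083, so the payment is 85,000 × 0.0077083 / (1 − 1.0077083^−240) = £778.49.
Offer Y: monthly rate = 8.25%/12 = 0.0068750; payment = 85,000 × 0.0068750 / (1 − (1+0.0068750)^−240) = £724.26.
Monthly savings = £778.49 − £724.26 = £54.23.
Break-even = £1,275.00 / £54.23 = 23.51 → 24 months.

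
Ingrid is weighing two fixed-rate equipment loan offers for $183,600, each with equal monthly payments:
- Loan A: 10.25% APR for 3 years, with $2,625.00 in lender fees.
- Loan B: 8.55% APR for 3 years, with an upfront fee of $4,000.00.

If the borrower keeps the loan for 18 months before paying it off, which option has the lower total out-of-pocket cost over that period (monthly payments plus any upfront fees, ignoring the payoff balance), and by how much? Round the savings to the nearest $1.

Loan B by $1,249

Loan A: monthly rate = 10.25%/12 = 0.0085417; payment = 183,600 × 0.0085417 / (1 − (1+0.0085417)^−36) = $5,945.83.
Loan B: at 8.55% the monthly rate is 0.0071250, so the payment is 183,600 × 0.0071250 / (1 − 1.0071250^−36) = $5,800.05.
Over 18 months: Loan A costs 18 × $5,945.83 + $2,625.00 = $109,649.94; Loan B costs 18 × $5,800.05 + $4,000.00 = $108,400.90.
Loan B is cheaper by $109,649.94 − $108,400.90 = $1,249.04.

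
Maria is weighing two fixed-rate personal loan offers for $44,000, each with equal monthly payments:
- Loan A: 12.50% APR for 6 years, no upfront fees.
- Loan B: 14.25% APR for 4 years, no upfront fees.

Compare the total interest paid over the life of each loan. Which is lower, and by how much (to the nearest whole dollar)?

Loan B by $4,783

Loan A: monthly rate = 12.5%/12 = 0.0104167; payment = 44,000 × 0.0104167 / (1 − (1+0.0104167)^−72) = $871.69.
Total interest on Loan A = 72 × $871.69 − $44,000 = $18,761.68.
Loan B: at 14.25% the monthly rate is 0.0118750, so the payment is 44,000 × 0.0118750 / (1 − 1.0118750^−48) = $1,207.89.
Total interest on Loan B = 48 × $1,207.89 − $44,000 = $13,978.72.
Loan B is lower by $4,782.96.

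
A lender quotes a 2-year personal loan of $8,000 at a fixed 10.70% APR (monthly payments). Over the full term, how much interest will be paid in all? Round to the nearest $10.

Monthly rate = 10.7%/12 = 0.0089167; payment = 8,000 × 0.0089167 / (1 − (1+0.0089167)^−24) = $371.75.
Total paid = 24 × $371.75 = $8,922.00; interest = $8,922.00 − $8,000 = $922.00.

$920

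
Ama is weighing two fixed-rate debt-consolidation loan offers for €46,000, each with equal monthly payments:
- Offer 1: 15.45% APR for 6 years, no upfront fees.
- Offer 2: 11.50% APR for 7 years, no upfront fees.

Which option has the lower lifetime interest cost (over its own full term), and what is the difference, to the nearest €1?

Offer 2 by €3,663

Offer 1: at 15.45% the monthly rate is 0.0128750, so the payment is 46,000 × 0.0128750 / (1 − 1.0128750^−72) = €983.95.
Total interest on Offer 1 = 72 × €983.95 − €46,000 = €24,844.40.
Offer 2: at 11.50% the monthly rate is 0.0095833, so the payment is 46,000 × 0.0095833 / (1 − 1.0095833^−84) = €799.78.
Total interest on Offer 2 = 84 × €799.78 − €46,000 = €21,181.52.
Offer 2 is lower by €3,662.88.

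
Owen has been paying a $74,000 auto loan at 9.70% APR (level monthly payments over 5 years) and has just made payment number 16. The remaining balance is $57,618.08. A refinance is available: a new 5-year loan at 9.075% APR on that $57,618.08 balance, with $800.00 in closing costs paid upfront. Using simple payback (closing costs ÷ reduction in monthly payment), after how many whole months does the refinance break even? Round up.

3 months

Current payment = 74,000 × 9.7%/12 / (1 − (1+0.0080833)^−60) = $1,561.38.
Refinanced payment = 57,618.08 × 0.0075625 / (1 − (1+0.0075625)^−60) = $1,198.15.
Monthly savings = $1,561.38 − $1,198.15 = $363.23.
Break-even = $800.00 / $363.23 = 2.20 → 3 months.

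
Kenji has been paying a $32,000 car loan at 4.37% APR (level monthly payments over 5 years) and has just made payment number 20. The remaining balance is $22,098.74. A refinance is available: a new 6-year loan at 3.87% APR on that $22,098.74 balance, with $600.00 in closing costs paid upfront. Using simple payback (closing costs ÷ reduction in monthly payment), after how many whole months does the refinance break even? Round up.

3 months

Current payment = 32,000 × 4.37%/12 / (1 − (1+0.0036417)^−60) = $594.69.
Refinanced payment = 22,098.74 × 0.0032250 / (1 − (1+0.0032250)^−72) = $344.43.
Monthly savings = $594.69 − $344.43 = $250.26.
Break-even = $600.00 / $250.26 = 2.40 → 3 months.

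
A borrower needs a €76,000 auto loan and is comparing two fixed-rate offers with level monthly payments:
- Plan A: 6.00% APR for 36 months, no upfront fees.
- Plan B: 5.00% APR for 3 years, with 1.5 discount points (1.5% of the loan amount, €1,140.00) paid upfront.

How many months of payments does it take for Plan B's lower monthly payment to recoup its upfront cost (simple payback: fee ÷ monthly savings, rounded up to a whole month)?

34 months

Plan A: at 6.00% the monthly rate is 0.0050000, so the payment is 76,000 × 0.0050000 / (1 − 1.0050000^−36) = €2,312.07.
Plan B: monthly rate = 5%/12 = 0.0041667; payment = 76,000 × 0.0041667 / (1 − (1+0.0041667)^−36) = €2,277.79.
Monthly savings = €2,312.07 − €2,277.79 = €34.28.
Break-even = €1,140.00 / €34.28 = 33.26 → 34 months.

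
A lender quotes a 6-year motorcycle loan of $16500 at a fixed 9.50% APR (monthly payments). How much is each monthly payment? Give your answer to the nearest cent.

Monthly rate = 9.5%/12 = 0.0079167; payment = 16,500 × 0.0079167 / (1 − (1+0.0079167)^−72) = $301.53.

$301.53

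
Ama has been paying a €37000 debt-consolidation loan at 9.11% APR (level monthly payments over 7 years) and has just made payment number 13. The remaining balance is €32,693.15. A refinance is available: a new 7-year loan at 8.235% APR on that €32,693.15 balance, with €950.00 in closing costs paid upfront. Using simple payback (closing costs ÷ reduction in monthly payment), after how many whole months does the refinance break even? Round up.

12 months

Current payment = 37,000 × 9.11%/12 / (1 − (1+0.0075917)^−84) = €597.36.
Refinanced payment = 32,693.15 × 0.0068625 / (1 − (1+0.0068625)^−84) = €513.40.
Monthly savings = €597.36 − €513.40 = €83.96.
Break-even = €950.00 / €83.96 = 11.31 → 12 months.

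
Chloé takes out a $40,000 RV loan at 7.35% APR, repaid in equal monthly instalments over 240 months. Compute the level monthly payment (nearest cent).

$318.58

Monthly rate = 7.35%/12 = 0.0061250; payment = 40,000 × 0.0061250 / (1 − (1+0.0061250)^−240) = $318.58.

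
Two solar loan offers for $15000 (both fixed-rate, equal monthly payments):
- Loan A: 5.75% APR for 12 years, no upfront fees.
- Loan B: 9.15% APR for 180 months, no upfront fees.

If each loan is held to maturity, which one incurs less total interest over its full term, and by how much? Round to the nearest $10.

Loan A: monthly rate = 5.75%/12 = 0.0047917; payment = 15,000 × 0.0047917 / (1 − (1+0.0047917)^−144) = $144.44.
Total interest on Loan A = 144 × $144.44 − $15,000 = $5,799.36.
Loan B: monthly rate = 9.15%/12 = 0.0076250; payment = 15,000 × 0.0076250 / (1 − (1+0.0076250)^−180) = $153.48.
Total interest on Loan B = 180 × $153.48 − $15,000 = $12,626.40.
Loan A is lower by $6,827.04.

Loan A by $6,830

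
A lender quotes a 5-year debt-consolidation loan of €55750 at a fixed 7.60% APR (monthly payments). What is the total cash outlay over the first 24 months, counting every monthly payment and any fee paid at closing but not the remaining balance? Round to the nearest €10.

€26,870

At 7.60% the monthly rate is 0.0063333, so the payment is 55,750 × 0.0063333 / (1 − 1.0063333^−60) = €1,119.77.
Total outlay = 24 × €1,119.77 = €26,874.48.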